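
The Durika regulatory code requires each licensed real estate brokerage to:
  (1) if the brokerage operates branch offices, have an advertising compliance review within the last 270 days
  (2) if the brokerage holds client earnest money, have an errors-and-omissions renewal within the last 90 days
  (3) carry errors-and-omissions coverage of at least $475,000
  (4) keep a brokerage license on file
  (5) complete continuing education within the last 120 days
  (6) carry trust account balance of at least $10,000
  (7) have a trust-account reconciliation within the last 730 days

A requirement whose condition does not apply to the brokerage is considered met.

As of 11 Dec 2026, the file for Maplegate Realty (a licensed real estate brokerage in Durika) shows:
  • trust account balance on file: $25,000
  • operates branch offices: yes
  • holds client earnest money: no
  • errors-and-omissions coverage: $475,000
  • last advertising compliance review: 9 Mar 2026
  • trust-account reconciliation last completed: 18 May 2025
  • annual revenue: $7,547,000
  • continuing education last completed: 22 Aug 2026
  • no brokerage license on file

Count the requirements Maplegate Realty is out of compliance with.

2

1. condition 'operates branch offices' holds; advertising compliance review 277 days ago vs limit 270 → not met
2. condition 'holds client earnest money' does not hold → requirement n/a → met
3. errors-and-omissions coverage $475,000 ≥ $475,000 → met
4. brokerage license absent → not met
5. continuing education 111 days ago vs limit 120 → met
6. trust account balance $25,000 ≥ $10,000 → met
7. trust-account reconciliation 572 days ago vs limit 730 → met
Not met: 2 of 7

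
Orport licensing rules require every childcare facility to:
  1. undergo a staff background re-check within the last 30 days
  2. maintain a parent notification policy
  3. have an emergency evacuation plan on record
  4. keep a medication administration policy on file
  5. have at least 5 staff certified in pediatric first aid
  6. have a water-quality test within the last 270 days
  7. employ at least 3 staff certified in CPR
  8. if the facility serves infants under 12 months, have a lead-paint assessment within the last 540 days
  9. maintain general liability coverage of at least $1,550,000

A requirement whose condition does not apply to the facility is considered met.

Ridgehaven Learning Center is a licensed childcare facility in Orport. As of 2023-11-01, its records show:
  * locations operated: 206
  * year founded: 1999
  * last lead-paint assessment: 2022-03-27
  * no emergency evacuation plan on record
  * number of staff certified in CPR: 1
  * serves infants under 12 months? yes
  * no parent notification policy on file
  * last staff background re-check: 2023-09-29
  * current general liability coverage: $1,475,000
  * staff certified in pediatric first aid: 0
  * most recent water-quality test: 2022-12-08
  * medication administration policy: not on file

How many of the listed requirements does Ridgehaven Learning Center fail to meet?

1. staff background re-check 33 days ago vs limit 30 → not met
2. parent notification policy absent → not met
3. emergency evacuation plan absent → not met
4. medication administration policy absent → not met
5. staff certified in pediatric first aid 0 < 5 → not met
6. water-quality test 328 days ago vs limit 270 → not met
7. staff certified in CPR 1 < 3 → not met
8. condition 'serves infants under 12 months' holds; lead-paint assessment 584 days ago vs limit 540 → not met
9. general liability coverage $1,475,000 < $1,550,000 → not met
Not met: 9 of 9

9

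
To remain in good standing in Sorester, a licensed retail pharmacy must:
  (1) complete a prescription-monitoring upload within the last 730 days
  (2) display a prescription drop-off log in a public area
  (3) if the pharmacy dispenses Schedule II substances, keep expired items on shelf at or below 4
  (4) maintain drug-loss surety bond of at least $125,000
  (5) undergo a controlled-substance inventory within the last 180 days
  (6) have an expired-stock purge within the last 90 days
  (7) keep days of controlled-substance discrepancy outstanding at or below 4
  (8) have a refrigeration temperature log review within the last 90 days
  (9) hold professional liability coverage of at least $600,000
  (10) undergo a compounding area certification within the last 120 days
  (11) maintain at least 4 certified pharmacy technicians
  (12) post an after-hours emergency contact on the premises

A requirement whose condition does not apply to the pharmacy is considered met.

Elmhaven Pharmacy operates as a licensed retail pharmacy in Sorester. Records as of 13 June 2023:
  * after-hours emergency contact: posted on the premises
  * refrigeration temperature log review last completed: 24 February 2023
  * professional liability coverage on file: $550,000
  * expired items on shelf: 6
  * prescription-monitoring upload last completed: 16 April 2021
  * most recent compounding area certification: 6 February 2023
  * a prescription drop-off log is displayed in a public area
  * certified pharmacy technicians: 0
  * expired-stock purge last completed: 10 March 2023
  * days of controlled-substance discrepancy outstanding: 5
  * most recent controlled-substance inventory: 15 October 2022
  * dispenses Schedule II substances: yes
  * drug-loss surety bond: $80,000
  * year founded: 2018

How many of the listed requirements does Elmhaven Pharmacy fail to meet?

1. prescription-monitoring upload 788 days ago vs limit 730 → not met
2. prescription drop-off log present → met
3. condition 'dispenses Schedule II substances' holds; expired items on shelf 6 > 4 → not met
4. drug-loss surety bond $80,000 < $125,000 → not met
5. controlled-substance inventory 241 days ago vs limit 180 → not met
6. expired-stock purge 95 days ago vs limit 90 → not met
7. days of controlled-substance discrepancy outstanding 5 > 4 → not met
8. refrigeration temperature log review 109 days ago vs limit 90 → not met
9. professional liability coverage $550,000 < $600,000 → not met
10. compounding area certification 127 days ago vs limit 120 → not met
11. certified pharmacy technicians 0 < 4 → not met
12. after-hours emergency contact present → met
Not met: 10 of 12

10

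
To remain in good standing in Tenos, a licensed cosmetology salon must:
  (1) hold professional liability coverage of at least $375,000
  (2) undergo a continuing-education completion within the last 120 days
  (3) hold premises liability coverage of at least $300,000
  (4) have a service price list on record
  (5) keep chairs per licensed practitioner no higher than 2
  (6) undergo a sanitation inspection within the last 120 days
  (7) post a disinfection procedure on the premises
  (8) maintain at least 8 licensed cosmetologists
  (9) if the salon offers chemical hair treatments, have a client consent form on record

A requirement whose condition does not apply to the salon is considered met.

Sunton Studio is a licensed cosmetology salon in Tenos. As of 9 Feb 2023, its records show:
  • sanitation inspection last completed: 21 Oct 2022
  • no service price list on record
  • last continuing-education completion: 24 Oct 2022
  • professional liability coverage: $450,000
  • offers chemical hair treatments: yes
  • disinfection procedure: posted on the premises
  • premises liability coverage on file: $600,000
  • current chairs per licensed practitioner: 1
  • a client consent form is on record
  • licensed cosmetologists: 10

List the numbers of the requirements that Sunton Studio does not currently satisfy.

4

1. professional liability coverage $450,000 ≥ $375,000 → met
2. continuing-education completion 108 days ago vs limit 120 → met
3. premises liability coverage $600,000 ≥ $300,000 → met
4. service price list absent → not met
5. chairs per licensed practitioner 1 ≤ 2 → met
6. sanitation inspection 111 days ago vs limit 120 → met
7. disinfection procedure present → met
8. licensed cosmetologists 10 ≥ 8 → met
9. condition 'offers chemical hair treatments' holds; client consent form present → met
Not met: 4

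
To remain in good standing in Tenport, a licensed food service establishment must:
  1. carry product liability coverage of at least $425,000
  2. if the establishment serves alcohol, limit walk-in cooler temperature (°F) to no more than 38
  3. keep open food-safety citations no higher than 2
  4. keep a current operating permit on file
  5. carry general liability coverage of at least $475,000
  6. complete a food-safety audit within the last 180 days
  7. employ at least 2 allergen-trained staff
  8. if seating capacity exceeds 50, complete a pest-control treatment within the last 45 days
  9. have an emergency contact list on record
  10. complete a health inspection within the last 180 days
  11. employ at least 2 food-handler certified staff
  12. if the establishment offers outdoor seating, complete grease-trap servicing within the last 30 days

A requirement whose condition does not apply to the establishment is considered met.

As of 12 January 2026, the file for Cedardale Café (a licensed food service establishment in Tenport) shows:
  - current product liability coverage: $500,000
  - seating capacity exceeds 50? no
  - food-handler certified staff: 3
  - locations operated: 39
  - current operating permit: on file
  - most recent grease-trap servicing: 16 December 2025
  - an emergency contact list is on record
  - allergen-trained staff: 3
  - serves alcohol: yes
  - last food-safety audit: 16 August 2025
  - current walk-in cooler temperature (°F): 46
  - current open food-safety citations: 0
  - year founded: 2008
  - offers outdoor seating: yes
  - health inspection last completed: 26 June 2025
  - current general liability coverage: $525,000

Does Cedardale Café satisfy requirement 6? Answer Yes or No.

Yes

6. food-safety audit 149 days ago vs limit 180 → met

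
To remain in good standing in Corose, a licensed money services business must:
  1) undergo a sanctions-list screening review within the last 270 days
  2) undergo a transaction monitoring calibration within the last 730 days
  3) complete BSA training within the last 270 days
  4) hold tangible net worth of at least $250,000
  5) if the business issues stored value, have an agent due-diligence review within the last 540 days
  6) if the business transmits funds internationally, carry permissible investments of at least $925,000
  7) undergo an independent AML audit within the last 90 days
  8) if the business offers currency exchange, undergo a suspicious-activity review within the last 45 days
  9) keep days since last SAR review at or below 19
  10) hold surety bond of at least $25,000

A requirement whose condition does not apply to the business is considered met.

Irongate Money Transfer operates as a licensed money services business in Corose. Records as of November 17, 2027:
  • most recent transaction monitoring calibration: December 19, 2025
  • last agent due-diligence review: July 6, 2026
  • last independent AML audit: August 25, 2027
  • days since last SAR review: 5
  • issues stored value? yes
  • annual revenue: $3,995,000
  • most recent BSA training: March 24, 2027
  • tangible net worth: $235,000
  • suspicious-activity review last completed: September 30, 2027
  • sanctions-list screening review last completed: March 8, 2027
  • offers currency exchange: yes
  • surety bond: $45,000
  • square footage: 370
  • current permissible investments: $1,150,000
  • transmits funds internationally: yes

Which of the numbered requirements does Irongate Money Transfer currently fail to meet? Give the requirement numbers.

4, 8

1. sanctions-list screening review 254 days ago vs limit 270 → met
2. transaction monitoring calibration 698 days ago vs limit 730 → met
3. BSA training 238 days ago vs limit 270 → met
4. tangible net worth $235,000 < $250,000 → not met
5. condition 'issues stored value' holds; agent due-diligence review 499 days ago vs limit 540 → met
6. condition 'transmits funds internationally' holds; permissible investments $1,150,000 ≥ $925,000 → met
7. independent AML audit 84 days ago vs limit 90 → met
8. condition 'offers currency exchange' holds; suspicious-activity review 48 days ago vs limit 45 → not met
9. days since last SAR review 5 ≤ 19 → met
10. surety bond $45,000 ≥ $25,000 → met
Not met: 4, 8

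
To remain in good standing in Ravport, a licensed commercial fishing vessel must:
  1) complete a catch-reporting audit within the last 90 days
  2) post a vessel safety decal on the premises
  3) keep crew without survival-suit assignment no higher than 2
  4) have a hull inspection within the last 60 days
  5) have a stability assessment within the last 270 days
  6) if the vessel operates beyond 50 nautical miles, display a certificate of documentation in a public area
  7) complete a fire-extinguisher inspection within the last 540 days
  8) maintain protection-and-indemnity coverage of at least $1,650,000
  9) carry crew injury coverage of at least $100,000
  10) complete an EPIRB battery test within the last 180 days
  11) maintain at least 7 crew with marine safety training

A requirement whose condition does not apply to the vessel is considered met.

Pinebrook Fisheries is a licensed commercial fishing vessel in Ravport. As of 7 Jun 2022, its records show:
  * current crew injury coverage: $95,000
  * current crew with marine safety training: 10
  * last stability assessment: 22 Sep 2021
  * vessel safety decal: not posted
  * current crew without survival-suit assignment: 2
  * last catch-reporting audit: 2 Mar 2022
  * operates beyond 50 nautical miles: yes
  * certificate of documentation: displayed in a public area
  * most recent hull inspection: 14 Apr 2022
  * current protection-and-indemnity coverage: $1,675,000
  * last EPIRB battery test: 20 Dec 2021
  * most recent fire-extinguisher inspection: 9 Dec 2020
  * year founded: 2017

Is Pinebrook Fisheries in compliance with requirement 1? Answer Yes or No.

No

1. catch-reporting audit 97 days ago vs limit 90 → not met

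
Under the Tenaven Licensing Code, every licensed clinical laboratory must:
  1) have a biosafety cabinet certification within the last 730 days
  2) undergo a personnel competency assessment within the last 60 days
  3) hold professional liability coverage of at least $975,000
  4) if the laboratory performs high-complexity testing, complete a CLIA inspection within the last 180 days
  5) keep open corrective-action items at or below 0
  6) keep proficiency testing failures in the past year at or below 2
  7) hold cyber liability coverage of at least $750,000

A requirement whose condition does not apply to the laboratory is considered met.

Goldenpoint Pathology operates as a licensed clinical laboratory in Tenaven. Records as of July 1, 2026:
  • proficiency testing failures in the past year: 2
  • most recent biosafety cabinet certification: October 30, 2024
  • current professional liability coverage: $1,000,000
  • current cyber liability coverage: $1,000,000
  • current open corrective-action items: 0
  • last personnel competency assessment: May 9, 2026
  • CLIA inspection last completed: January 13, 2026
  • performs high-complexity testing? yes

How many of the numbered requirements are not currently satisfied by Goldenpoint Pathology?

0

1. biosafety cabinet certification 609 days ago vs limit 730 → met
2. personnel competency assessment 53 days ago vs limit 60 → met
3. professional liability coverage $1,000,000 ≥ $975,000 → met
4. condition 'performs high-complexity testing' holds; CLIA inspection 169 days ago vs limit 180 → met
5. open corrective-action items 0 ≤ 0 → met
6. proficiency testing failures in the past year 2 ≤ 2 → met
7. cyber liability coverage $1,000,000 ≥ $750,000 → met
Not met: 0 of 7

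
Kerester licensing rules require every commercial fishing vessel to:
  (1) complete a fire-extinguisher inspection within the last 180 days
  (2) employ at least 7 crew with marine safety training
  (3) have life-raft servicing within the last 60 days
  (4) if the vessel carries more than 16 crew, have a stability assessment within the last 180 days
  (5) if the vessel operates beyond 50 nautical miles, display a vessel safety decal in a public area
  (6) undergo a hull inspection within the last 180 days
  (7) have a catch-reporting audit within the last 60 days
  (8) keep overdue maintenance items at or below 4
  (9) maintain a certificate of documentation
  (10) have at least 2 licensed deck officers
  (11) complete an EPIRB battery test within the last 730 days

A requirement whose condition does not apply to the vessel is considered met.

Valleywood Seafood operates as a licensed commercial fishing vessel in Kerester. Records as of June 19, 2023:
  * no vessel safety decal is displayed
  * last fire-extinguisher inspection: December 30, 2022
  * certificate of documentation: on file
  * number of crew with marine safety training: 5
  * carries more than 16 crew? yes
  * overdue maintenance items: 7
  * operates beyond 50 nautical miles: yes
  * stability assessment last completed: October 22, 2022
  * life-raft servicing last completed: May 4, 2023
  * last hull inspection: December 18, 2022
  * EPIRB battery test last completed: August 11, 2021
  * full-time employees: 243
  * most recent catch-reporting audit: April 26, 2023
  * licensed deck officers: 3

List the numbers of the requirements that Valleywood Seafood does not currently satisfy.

2, 4, 5, 6, 8

1. fire-extinguisher inspection 171 days ago vs limit 180 → met
2. crew with marine safety training 5 < 7 → not met
3. life-raft servicing 46 days ago vs limit 60 → met
4. condition 'carries more than 16 crew' holds; stability assessment 240 days ago vs limit 180 → not met
5. condition 'operates beyond 50 nautical miles' holds; vessel safety decal absent → not met
6. hull inspection 183 days ago vs limit 180 → not met
7. catch-reporting audit 54 days ago vs limit 60 → met
8. overdue maintenance items 7 > 4 → not met
9. certificate of documentation present → met
10. licensed deck officers 3 ≥ 2 → met
11. EPIRB battery test 677 days ago vs limit 730 → met
Not met: 2, 4, 5, 6, 8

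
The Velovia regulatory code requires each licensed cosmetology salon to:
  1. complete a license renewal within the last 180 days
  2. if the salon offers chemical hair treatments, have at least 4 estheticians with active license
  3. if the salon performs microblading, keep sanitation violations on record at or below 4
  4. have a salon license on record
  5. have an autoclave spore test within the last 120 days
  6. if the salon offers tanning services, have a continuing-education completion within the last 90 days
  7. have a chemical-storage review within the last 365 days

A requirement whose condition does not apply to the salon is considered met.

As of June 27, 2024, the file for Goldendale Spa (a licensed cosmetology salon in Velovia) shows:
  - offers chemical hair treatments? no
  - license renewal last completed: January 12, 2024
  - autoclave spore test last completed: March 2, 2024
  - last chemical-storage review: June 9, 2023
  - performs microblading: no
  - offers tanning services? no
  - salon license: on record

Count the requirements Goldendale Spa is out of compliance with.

1

1. license renewal 167 days ago vs limit 180 → met
2. condition 'offers chemical hair treatments' does not hold → requirement n/a → met
3. condition 'performs microblading' does not hold → requirement n/a → met
4. salon license present → met
5. autoclave spore test 117 days ago vs limit 120 → met
6. condition 'offers tanning services' does not hold → requirement n/a → met
7. chemical-storage review 384 days ago vs limit 365 → not met
Not met: 1 of 7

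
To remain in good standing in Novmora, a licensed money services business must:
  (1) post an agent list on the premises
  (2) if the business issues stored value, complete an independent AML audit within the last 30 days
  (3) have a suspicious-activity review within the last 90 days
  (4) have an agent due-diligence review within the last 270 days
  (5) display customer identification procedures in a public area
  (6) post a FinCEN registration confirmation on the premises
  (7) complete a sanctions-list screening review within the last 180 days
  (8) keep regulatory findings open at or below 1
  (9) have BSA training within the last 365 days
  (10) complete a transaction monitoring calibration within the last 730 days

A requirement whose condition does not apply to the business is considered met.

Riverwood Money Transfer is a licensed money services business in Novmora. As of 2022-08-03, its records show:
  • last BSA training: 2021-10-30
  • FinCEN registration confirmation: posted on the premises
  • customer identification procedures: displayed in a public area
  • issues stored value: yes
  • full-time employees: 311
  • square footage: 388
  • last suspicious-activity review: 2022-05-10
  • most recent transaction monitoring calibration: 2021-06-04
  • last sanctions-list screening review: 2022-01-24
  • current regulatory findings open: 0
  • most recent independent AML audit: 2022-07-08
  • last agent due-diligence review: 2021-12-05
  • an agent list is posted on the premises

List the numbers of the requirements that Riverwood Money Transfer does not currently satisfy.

7

1. agent list present → met
2. condition 'issues stored value' holds; independent AML audit 26 days ago vs limit 30 → met
3. suspicious-activity review 85 days ago vs limit 90 → met
4. agent due-diligence review 241 days ago vs limit 270 → met
5. customer identification procedures present → met
6. FinCEN registration confirmation present → met
7. sanctions-list screening review 191 days ago vs limit 180 → not met
8. regulatory findings open 0 ≤ 1 → met
9. BSA training 277 days ago vs limit 365 → met
10. transaction monitoring calibration 425 days ago vs limit 730 → met
Not met: 7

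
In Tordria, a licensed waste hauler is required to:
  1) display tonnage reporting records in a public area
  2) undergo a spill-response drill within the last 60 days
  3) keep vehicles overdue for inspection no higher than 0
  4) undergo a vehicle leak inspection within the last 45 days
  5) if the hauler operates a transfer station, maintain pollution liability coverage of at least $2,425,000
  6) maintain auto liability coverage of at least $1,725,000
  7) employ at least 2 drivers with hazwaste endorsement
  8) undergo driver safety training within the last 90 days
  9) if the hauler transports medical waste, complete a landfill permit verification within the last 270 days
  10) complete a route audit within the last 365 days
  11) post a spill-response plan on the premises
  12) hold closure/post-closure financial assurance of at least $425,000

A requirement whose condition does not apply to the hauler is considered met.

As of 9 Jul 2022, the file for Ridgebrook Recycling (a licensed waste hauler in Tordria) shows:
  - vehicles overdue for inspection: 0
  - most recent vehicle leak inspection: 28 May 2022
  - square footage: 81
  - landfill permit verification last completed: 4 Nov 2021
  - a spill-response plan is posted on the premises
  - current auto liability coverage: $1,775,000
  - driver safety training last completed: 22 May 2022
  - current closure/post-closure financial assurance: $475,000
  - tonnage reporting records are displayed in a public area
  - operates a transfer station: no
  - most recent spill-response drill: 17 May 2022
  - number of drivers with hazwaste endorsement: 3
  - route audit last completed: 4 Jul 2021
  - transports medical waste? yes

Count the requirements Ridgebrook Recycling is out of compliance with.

1. tonnage reporting records present → met
2. spill-response drill 53 days ago vs limit 60 → met
3. vehicles overdue for inspection 0 ≤ 0 → met
4. vehicle leak inspection 42 days ago vs limit 45 → met
5. condition 'operates a transfer station' does not hold → requirement n/a → met
6. auto liability coverage $1,775,000 ≥ $1,725,000 → met
7. drivers with hazwaste endorsement 3 ≥ 2 → met
8. driver safety training 48 days ago vs limit 90 → met
9. condition 'transports medical waste' holds; landfill permit verification 247 days ago vs limit 270 → met
10. route audit 370 days ago vs limit 365 → not met
11. spill-response plan present → met
12. closure/post-closure financial assurance $475,000 ≥ $425,000 → met
Not met: 1 of 12

1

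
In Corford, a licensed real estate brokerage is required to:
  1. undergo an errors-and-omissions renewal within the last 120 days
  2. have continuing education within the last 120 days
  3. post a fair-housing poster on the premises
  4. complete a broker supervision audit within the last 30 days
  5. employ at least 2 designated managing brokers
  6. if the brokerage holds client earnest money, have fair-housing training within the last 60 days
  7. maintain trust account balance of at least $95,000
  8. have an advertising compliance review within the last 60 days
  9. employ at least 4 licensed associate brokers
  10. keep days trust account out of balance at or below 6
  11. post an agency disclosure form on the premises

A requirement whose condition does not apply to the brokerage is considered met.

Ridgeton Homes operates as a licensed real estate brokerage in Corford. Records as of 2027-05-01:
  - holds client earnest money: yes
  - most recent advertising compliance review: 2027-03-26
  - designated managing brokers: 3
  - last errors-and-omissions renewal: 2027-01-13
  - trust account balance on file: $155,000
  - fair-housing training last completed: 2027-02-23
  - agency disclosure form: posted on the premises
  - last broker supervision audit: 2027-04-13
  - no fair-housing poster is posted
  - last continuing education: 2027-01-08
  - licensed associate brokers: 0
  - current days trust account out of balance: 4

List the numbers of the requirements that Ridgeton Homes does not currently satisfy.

1. errors-and-omissions renewal 108 days ago vs limit 120 → met
2. continuing education 113 days ago vs limit 120 → met
3. fair-housing poster absent → not met
4. broker supervision audit 18 days ago vs limit 30 → met
5. designated managing brokers 3 ≥ 2 → met
6. condition 'holds client earnest money' holds; fair-housing training 67 days ago vs limit 60 → not met
7. trust account balance $155,000 ≥ $95,000 → met
8. advertising compliance review 36 days ago vs limit 60 → met
9. licensed associate brokers 0 < 4 → not met
10. days trust account out of balance 4 ≤ 6 → met
11. agency disclosure form present → met
Not met: 3, 6, 9

3, 6, 9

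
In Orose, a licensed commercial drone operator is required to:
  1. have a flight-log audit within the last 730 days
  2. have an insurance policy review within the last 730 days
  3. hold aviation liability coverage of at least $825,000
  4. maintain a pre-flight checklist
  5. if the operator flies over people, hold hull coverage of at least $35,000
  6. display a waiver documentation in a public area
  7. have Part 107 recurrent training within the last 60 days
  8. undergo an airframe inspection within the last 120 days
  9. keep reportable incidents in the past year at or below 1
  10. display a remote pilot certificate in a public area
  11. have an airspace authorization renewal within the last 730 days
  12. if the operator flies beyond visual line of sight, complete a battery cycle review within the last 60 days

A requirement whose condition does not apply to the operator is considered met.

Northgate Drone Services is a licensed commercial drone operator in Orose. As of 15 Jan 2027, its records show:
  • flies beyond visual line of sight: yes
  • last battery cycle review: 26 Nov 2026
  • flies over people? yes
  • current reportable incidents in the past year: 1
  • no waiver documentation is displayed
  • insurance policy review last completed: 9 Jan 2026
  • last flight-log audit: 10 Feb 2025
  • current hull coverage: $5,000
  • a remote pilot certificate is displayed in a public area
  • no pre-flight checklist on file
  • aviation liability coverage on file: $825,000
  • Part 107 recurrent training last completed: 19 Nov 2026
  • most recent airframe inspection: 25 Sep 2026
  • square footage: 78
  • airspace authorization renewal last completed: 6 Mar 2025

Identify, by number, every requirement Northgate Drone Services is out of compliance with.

1. flight-log audit 704 days ago vs limit 730 → met
2. insurance policy review 371 days ago vs limit 730 → met
3. aviation liability coverage $825,000 ≥ $825,000 → met
4. pre-flight checklist absent → not met
5. condition 'flies over people' holds; hull coverage $5,000 < $35,000 → not met
6. waiver documentation absent → not met
7. Part 107 recurrent training 57 days ago vs limit 60 → met
8. airframe inspection 112 days ago vs limit 120 → met
9. reportable incidents in the past year 1 ≤ 1 → met
10. remote pilot certificate present → met
11. airspace authorization renewal 680 days ago vs limit 730 → met
12. condition 'flies beyond visual line of sight' holds; battery cycle review 50 days ago vs limit 60 → met
Not met: 4, 5, 6

4, 5, 6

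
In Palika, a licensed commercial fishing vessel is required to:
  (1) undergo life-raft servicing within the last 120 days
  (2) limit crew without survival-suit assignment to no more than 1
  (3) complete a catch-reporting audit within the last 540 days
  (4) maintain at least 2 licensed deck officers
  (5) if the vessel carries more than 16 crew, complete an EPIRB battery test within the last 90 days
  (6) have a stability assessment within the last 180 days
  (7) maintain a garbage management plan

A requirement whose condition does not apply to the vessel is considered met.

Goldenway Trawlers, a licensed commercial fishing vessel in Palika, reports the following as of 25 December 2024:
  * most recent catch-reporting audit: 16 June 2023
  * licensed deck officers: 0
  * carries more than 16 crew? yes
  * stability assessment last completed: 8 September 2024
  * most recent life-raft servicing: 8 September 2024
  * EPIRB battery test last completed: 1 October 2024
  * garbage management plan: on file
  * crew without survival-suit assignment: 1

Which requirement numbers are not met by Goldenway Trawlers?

1. life-raft servicing 108 days ago vs limit 120 → met
2. crew without survival-suit assignment 1 ≤ 1 → met
3. catch-reporting audit 558 days ago vs limit 540 → not met
4. licensed deck officers 0 < 2 → not met
5. condition 'carries more than 16 crew' holds; EPIRB battery test 85 days ago vs limit 90 → met
6. stability assessment 108 days ago vs limit 180 → met
7. garbage management plan present → met
Not met: 3, 4

3, 4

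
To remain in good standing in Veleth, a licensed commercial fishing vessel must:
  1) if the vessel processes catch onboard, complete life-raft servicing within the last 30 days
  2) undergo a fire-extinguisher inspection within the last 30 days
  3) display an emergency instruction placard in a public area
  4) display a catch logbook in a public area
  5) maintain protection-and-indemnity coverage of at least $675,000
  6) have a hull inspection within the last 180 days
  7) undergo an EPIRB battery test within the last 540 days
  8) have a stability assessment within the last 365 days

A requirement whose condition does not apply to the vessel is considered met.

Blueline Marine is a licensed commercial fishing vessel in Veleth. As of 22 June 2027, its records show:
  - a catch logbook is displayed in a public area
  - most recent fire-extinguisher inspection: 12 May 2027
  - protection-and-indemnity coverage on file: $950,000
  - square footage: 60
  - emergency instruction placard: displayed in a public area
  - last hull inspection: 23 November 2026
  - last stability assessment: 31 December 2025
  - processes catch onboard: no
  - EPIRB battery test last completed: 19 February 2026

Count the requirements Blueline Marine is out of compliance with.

1. condition 'processes catch onboard' does not hold → requirement n/a → met
2. fire-extinguisher inspection 41 days ago vs limit 30 → not met
3. emergency instruction placard present → met
4. catch logbook present → met
5. protection-and-indemnity coverage $950,000 ≥ $675,000 → met
6. hull inspection 211 days ago vs limit 180 → not met
7. EPIRB battery test 488 days ago vs limit 540 → met
8. stability assessment 538 days ago vs limit 365 → not met
Not met: 3 of 8

3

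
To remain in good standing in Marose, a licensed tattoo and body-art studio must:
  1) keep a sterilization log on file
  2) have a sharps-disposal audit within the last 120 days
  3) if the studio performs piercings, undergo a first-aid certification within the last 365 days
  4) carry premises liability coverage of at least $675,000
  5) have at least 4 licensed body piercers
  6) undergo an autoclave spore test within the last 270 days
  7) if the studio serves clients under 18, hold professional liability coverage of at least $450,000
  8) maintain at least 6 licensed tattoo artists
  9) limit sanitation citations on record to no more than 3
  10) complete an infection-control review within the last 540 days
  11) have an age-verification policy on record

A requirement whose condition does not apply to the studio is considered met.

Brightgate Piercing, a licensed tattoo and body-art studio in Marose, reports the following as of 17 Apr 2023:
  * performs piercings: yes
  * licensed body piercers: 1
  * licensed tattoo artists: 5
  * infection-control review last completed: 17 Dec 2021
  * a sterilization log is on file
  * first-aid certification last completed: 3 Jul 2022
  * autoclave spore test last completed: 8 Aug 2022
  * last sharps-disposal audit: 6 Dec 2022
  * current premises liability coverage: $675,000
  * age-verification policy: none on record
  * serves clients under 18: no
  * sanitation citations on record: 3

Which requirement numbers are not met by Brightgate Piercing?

1. sterilization log present → met
2. sharps-disposal audit 132 days ago vs limit 120 → not met
3. condition 'performs piercings' holds; first-aid certification 288 days ago vs limit 365 → met
4. premises liability coverage $675,000 ≥ $675,000 → met
5. licensed body piercers 1 < 4 → not met
6. autoclave spore test 252 days ago vs limit 270 → met
7. condition 'serves clients under 18' does not hold → requirement n/a → met
8. licensed tattoo artists 5 < 6 → not met
9. sanitation citations on record 3 ≤ 3 → met
10. infection-control review 486 days ago vs limit 540 → met
11. age-verification policy absent → not met
Not met: 2, 5, 8, 11

2, 5, 8, 11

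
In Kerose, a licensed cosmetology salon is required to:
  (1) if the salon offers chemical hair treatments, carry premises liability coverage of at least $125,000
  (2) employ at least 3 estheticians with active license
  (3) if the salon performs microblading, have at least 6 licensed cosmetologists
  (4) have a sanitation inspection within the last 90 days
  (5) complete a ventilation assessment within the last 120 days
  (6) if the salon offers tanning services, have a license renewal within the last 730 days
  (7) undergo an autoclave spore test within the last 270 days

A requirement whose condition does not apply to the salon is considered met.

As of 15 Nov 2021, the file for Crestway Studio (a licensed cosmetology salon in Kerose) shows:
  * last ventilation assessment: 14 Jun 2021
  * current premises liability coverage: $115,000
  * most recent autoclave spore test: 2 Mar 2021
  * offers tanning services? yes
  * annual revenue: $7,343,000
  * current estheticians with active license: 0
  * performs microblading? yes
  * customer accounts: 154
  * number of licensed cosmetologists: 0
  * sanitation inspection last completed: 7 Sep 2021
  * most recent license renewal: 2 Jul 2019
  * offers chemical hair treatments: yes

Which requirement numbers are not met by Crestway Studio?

1, 2, 3, 5, 6

1. condition 'offers chemical hair treatments' holds; premises liability coverage $115,000 < $125,000 → not met
2. estheticians with active license 0 < 3 → not met
3. condition 'performs microblading' holds; licensed cosmetologists 0 < 6 → not met
4. sanitation inspection 69 days ago vs limit 90 → met
5. ventilation assessment 154 days ago vs limit 120 → not met
6. condition 'offers tanning services' holds; license renewal 867 days ago vs limit 730 → not met
7. autoclave spore test 258 days ago vs limit 270 → met
Not met: 1, 2, 3, 5, 6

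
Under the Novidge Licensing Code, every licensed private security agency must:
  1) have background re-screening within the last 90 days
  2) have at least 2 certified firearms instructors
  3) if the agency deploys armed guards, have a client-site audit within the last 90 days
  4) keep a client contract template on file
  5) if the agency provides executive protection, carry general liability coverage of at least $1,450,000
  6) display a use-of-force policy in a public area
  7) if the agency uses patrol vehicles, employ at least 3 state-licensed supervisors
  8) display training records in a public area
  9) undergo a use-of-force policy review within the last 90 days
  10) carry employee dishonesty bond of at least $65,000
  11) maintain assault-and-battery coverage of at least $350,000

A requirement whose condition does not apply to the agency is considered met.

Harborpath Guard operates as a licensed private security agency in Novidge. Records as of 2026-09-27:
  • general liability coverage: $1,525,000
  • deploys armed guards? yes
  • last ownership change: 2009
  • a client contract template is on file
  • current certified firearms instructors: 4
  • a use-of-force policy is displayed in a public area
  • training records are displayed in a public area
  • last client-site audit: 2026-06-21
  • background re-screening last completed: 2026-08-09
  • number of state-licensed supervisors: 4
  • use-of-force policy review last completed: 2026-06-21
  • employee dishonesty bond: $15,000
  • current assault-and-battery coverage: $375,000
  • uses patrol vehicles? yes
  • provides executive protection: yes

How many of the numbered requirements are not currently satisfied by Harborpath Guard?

1. background re-screening 49 days ago vs limit 90 → met
2. certified firearms instructors 4 ≥ 2 → met
3. condition 'deploys armed guards' holds; client-site audit 98 days ago vs limit 90 → not met
4. client contract template present → met
5. condition 'provides executive protection' holds; general liability coverage $1,525,000 ≥ $1,450,000 → met
6. use-of-force policy present → met
7. condition 'uses patrol vehicles' holds; state-licensed supervisors 4 ≥ 3 → met
8. training records present → met
9. use-of-force policy review 98 days ago vs limit 90 → not met
10. employee dishonesty bond $15,000 < $65,000 → not met
11. assault-and-battery coverage $375,000 ≥ $350,000 → met
Not met: 3 of 11

3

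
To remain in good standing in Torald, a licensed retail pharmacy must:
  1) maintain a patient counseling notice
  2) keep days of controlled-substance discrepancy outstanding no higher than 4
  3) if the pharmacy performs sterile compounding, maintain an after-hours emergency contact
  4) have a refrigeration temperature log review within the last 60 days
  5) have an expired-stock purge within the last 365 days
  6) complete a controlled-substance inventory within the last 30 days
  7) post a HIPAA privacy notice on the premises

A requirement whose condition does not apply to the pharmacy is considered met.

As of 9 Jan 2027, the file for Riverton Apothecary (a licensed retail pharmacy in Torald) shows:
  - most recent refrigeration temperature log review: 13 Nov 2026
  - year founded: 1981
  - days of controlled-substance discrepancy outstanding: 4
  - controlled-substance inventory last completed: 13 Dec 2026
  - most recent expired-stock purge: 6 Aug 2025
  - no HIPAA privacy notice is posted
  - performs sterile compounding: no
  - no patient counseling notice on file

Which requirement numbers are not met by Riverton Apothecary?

1, 5, 7

1. patient counseling notice absent → not met
2. days of controlled-substance discrepancy outstanding 4 ≤ 4 → met
3. condition 'performs sterile compounding' does not hold → requirement n/a → met
4. refrigeration temperature log review 57 days ago vs limit 60 → met
5. expired-stock purge 521 days ago vs limit 365 → not met
6. controlled-substance inventory 27 days ago vs limit 30 → met
7. HIPAA privacy notice absent → not met
Not met: 1, 5, 7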